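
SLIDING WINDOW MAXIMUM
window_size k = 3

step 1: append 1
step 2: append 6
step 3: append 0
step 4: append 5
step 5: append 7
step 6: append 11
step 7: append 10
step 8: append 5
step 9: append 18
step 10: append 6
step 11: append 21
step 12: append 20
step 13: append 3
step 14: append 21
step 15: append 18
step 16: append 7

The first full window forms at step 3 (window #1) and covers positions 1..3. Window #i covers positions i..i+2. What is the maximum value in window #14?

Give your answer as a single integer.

Answer: 21

Derivation:
step 1: append 1 -> window=[1] (not full yet)
step 2: append 6 -> window=[1, 6] (not full yet)
step 3: append 0 -> window=[1, 6, 0] -> max=6
step 4: append 5 -> window=[6, 0, 5] -> max=6
step 5: append 7 -> window=[0, 5, 7] -> max=7
step 6: append 11 -> window=[5, 7, 11] -> max=11
step 7: append 10 -> window=[7, 11, 10] -> max=11
step 8: append 5 -> window=[11, 10, 5] -> max=11
step 9: append 18 -> window=[10, 5, 18] -> max=18
step 10: append 6 -> window=[5, 18, 6] -> max=18
step 11: append 21 -> window=[18, 6, 21] -> max=21
step 12: append 20 -> window=[6, 21, 20] -> max=21
step 13: append 3 -> window=[21, 20, 3] -> max=21
step 14: append 21 -> window=[20, 3, 21] -> max=21
step 15: append 18 -> window=[3, 21, 18] -> max=21
step 16: append 7 -> window=[21, 18, 7] -> max=21
Window #14 max = 21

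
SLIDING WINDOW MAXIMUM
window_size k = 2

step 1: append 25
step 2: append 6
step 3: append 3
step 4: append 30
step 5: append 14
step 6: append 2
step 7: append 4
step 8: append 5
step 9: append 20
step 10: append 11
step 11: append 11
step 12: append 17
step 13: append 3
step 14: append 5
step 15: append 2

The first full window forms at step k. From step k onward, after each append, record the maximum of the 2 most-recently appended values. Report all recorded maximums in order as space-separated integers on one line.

Answer: 25 6 30 30 14 4 5 20 20 11 17 17 5 5

Derivation:
step 1: append 25 -> window=[25] (not full yet)
step 2: append 6 -> window=[25, 6] -> max=25
step 3: append 3 -> window=[6, 3] -> max=6
step 4: append 30 -> window=[3, 30] -> max=30
step 5: append 14 -> window=[30, 14] -> max=30
step 6: append 2 -> window=[14, 2] -> max=14
step 7: append 4 -> window=[2, 4] -> max=4
step 8: append 5 -> window=[4, 5] -> max=5
step 9: append 20 -> window=[5, 20] -> max=20
step 10: append 11 -> window=[20, 11] -> max=20
step 11: append 11 -> window=[11, 11] -> max=11
step 12: append 17 -> window=[11, 17] -> max=17
step 13: append 3 -> window=[17, 3] -> max=17
step 14: append 5 -> window=[3, 5] -> max=5
step 15: append 2 -> window=[5, 2] -> max=5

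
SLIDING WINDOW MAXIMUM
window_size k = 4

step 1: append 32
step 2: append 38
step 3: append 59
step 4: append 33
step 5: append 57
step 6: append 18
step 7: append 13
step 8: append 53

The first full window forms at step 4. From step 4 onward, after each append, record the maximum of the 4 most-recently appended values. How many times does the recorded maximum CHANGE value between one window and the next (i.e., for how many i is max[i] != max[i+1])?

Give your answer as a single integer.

Answer: 1

Derivation:
step 1: append 32 -> window=[32] (not full yet)
step 2: append 38 -> window=[32, 38] (not full yet)
step 3: append 59 -> window=[32, 38, 59] (not full yet)
step 4: append 33 -> window=[32, 38, 59, 33] -> max=59
step 5: append 57 -> window=[38, 59, 33, 57] -> max=59
step 6: append 18 -> window=[59, 33, 57, 18] -> max=59
step 7: append 13 -> window=[33, 57, 18, 13] -> max=57
step 8: append 53 -> window=[57, 18, 13, 53] -> max=57
Recorded maximums: 59 59 59 57 57
Changes between consecutive maximums: 1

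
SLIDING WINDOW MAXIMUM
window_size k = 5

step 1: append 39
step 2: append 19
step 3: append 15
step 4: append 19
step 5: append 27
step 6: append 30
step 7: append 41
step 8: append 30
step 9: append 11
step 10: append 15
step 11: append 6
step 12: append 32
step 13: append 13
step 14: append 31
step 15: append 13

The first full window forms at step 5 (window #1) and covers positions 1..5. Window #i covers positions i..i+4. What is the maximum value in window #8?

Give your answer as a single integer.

Answer: 32

Derivation:
step 1: append 39 -> window=[39] (not full yet)
step 2: append 19 -> window=[39, 19] (not full yet)
step 3: append 15 -> window=[39, 19, 15] (not full yet)
step 4: append 19 -> window=[39, 19, 15, 19] (not full yet)
step 5: append 27 -> window=[39, 19, 15, 19, 27] -> max=39
step 6: append 30 -> window=[19, 15, 19, 27, 30] -> max=30
step 7: append 41 -> window=[15, 19, 27, 30, 41] -> max=41
step 8: append 30 -> window=[19, 27, 30, 41, 30] -> max=41
step 9: append 11 -> window=[27, 30, 41, 30, 11] -> max=41
step 10: append 15 -> window=[30, 41, 30, 11, 15] -> max=41
step 11: append 6 -> window=[41, 30, 11, 15, 6] -> max=41
step 12: append 32 -> window=[30, 11, 15, 6, 32] -> max=32
Window #8 max = 32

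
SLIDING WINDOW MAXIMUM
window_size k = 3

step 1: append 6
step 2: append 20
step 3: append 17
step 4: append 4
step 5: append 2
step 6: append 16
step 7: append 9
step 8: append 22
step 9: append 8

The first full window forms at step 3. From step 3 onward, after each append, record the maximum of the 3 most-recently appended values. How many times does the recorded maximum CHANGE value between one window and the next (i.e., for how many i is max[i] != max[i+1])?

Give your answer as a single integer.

Answer: 3

Derivation:
step 1: append 6 -> window=[6] (not full yet)
step 2: append 20 -> window=[6, 20] (not full yet)
step 3: append 17 -> window=[6, 20, 17] -> max=20
step 4: append 4 -> window=[20, 17, 4] -> max=20
step 5: append 2 -> window=[17, 4, 2] -> max=17
step 6: append 16 -> window=[4, 2, 16] -> max=16
step 7: append 9 -> window=[2, 16, 9] -> max=16
step 8: append 22 -> window=[16, 9, 22] -> max=22
step 9: append 8 -> window=[9, 22, 8] -> max=22
Recorded maximums: 20 20 17 16 16 22 22
Changes between consecutive maximums: 3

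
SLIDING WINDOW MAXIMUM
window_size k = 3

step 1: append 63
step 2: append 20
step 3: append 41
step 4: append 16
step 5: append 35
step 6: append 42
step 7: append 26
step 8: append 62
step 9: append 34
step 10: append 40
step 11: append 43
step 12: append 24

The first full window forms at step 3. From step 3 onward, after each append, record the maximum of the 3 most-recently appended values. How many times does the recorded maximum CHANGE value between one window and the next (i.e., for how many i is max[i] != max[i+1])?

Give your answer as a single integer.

Answer: 4

Derivation:
step 1: append 63 -> window=[63] (not full yet)
step 2: append 20 -> window=[63, 20] (not full yet)
step 3: append 41 -> window=[63, 20, 41] -> max=63
step 4: append 16 -> window=[20, 41, 16] -> max=41
step 5: append 35 -> window=[41, 16, 35] -> max=41
step 6: append 42 -> window=[16, 35, 42] -> max=42
step 7: append 26 -> window=[35, 42, 26] -> max=42
step 8: append 62 -> window=[42, 26, 62] -> max=62
step 9: append 34 -> window=[26, 62, 34] -> max=62
step 10: append 40 -> window=[62, 34, 40] -> max=62
step 11: append 43 -> window=[34, 40, 43] -> max=43
step 12: append 24 -> window=[40, 43, 24] -> max=43
Recorded maximums: 63 41 41 42 42 62 62 62 43 43
Changes between consecutive maximums: 4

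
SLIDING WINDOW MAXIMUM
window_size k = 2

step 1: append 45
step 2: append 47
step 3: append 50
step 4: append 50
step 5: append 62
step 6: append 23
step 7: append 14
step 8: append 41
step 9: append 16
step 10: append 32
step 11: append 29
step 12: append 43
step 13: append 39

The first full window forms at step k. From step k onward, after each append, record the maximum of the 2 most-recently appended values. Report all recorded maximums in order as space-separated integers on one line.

step 1: append 45 -> window=[45] (not full yet)
step 2: append 47 -> window=[45, 47] -> max=47
step 3: append 50 -> window=[47, 50] -> max=50
step 4: append 50 -> window=[50, 50] -> max=50
step 5: append 62 -> window=[50, 62] -> max=62
step 6: append 23 -> window=[62, 23] -> max=62
step 7: append 14 -> window=[23, 14] -> max=23
step 8: append 41 -> window=[14, 41] -> max=41
step 9: append 16 -> window=[41, 16] -> max=41
step 10: append 32 -> window=[16, 32] -> max=32
step 11: append 29 -> window=[32, 29] -> max=32
step 12: append 43 -> window=[29, 43] -> max=43
step 13: append 39 -> window=[43, 39] -> max=43

Answer: 47 50 50 62 62 23 41 41 32 32 43 43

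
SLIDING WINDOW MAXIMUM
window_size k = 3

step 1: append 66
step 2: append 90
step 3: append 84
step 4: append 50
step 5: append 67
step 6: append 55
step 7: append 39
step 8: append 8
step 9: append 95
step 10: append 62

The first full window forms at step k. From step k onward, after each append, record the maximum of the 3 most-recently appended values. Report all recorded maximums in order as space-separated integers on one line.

Answer: 90 90 84 67 67 55 95 95

Derivation:
step 1: append 66 -> window=[66] (not full yet)
step 2: append 90 -> window=[66, 90] (not full yet)
step 3: append 84 -> window=[66, 90, 84] -> max=90
step 4: append 50 -> window=[90, 84, 50] -> max=90
step 5: append 67 -> window=[84, 50, 67] -> max=84
step 6: append 55 -> window=[50, 67, 55] -> max=67
step 7: append 39 -> window=[67, 55, 39] -> max=67
step 8: append 8 -> window=[55, 39, 8] -> max=55
step 9: append 95 -> window=[39, 8, 95] -> max=95
step 10: append 62 -> window=[8, 95, 62] -> max=95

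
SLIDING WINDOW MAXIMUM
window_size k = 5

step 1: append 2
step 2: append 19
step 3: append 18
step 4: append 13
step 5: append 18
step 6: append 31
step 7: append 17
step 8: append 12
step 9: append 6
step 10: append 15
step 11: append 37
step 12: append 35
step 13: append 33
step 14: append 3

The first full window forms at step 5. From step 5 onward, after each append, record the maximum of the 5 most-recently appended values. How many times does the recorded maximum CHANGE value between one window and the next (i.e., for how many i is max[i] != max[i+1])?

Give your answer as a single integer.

step 1: append 2 -> window=[2] (not full yet)
step 2: append 19 -> window=[2, 19] (not full yet)
step 3: append 18 -> window=[2, 19, 18] (not full yet)
step 4: append 13 -> window=[2, 19, 18, 13] (not full yet)
step 5: append 18 -> window=[2, 19, 18, 13, 18] -> max=19
step 6: append 31 -> window=[19, 18, 13, 18, 31] -> max=31
step 7: append 17 -> window=[18, 13, 18, 31, 17] -> max=31
step 8: append 12 -> window=[13, 18, 31, 17, 12] -> max=31
step 9: append 6 -> window=[18, 31, 17, 12, 6] -> max=31
step 10: append 15 -> window=[31, 17, 12, 6, 15] -> max=31
step 11: append 37 -> window=[17, 12, 6, 15, 37] -> max=37
step 12: append 35 -> window=[12, 6, 15, 37, 35] -> max=37
step 13: append 33 -> window=[6, 15, 37, 35, 33] -> max=37
step 14: append 3 -> window=[15, 37, 35, 33, 3] -> max=37
Recorded maximums: 19 31 31 31 31 31 37 37 37 37
Changes between consecutive maximums: 2

Answer: 2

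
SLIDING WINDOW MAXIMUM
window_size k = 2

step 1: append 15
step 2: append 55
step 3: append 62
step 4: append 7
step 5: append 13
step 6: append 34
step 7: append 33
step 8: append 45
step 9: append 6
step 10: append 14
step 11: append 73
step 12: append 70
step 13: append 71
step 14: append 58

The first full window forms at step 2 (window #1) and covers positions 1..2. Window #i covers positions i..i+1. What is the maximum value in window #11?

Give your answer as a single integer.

Answer: 73

Derivation:
step 1: append 15 -> window=[15] (not full yet)
step 2: append 55 -> window=[15, 55] -> max=55
step 3: append 62 -> window=[55, 62] -> max=62
step 4: append 7 -> window=[62, 7] -> max=62
step 5: append 13 -> window=[7, 13] -> max=13
step 6: append 34 -> window=[13, 34] -> max=34
step 7: append 33 -> window=[34, 33] -> max=34
step 8: append 45 -> window=[33, 45] -> max=45
step 9: append 6 -> window=[45, 6] -> max=45
step 10: append 14 -> window=[6, 14] -> max=14
step 11: append 73 -> window=[14, 73] -> max=73
step 12: append 70 -> window=[73, 70] -> max=73
Window #11 max = 73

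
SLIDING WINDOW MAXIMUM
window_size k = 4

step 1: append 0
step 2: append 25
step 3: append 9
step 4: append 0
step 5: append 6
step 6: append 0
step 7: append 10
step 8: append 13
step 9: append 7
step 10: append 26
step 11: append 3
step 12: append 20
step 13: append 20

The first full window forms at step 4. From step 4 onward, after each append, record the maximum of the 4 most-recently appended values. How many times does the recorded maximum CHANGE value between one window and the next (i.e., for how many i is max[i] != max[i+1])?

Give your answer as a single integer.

Answer: 4

Derivation:
step 1: append 0 -> window=[0] (not full yet)
step 2: append 25 -> window=[0, 25] (not full yet)
step 3: append 9 -> window=[0, 25, 9] (not full yet)
step 4: append 0 -> window=[0, 25, 9, 0] -> max=25
step 5: append 6 -> window=[25, 9, 0, 6] -> max=25
step 6: append 0 -> window=[9, 0, 6, 0] -> max=9
step 7: append 10 -> window=[0, 6, 0, 10] -> max=10
step 8: append 13 -> window=[6, 0, 10, 13] -> max=13
step 9: append 7 -> window=[0, 10, 13, 7] -> max=13
step 10: append 26 -> window=[10, 13, 7, 26] -> max=26
step 11: append 3 -> window=[13, 7, 26, 3] -> max=26
step 12: append 20 -> window=[7, 26, 3, 20] -> max=26
step 13: append 20 -> window=[26, 3, 20, 20] -> max=26
Recorded maximums: 25 25 9 10 13 13 26 26 26 26
Changes between consecutive maximums: 4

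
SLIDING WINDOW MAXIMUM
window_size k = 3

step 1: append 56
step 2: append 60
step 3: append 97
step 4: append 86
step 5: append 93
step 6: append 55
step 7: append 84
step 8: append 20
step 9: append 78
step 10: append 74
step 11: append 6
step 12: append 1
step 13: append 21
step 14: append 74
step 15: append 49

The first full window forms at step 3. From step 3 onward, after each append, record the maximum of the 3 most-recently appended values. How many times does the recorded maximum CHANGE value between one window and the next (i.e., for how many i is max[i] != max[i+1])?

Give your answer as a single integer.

step 1: append 56 -> window=[56] (not full yet)
step 2: append 60 -> window=[56, 60] (not full yet)
step 3: append 97 -> window=[56, 60, 97] -> max=97
step 4: append 86 -> window=[60, 97, 86] -> max=97
step 5: append 93 -> window=[97, 86, 93] -> max=97
step 6: append 55 -> window=[86, 93, 55] -> max=93
step 7: append 84 -> window=[93, 55, 84] -> max=93
step 8: append 20 -> window=[55, 84, 20] -> max=84
step 9: append 78 -> window=[84, 20, 78] -> max=84
step 10: append 74 -> window=[20, 78, 74] -> max=78
step 11: append 6 -> window=[78, 74, 6] -> max=78
step 12: append 1 -> window=[74, 6, 1] -> max=74
step 13: append 21 -> window=[6, 1, 21] -> max=21
step 14: append 74 -> window=[1, 21, 74] -> max=74
step 15: append 49 -> window=[21, 74, 49] -> max=74
Recorded maximums: 97 97 97 93 93 84 84 78 78 74 21 74 74
Changes between consecutive maximums: 6

Answer: 6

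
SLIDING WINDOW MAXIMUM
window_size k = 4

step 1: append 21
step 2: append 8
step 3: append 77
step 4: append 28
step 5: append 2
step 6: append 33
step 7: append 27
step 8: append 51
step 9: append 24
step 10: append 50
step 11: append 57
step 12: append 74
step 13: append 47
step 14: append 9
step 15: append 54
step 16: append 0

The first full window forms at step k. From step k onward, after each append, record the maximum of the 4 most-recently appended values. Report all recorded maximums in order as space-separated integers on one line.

Answer: 77 77 77 33 51 51 51 57 74 74 74 74 54

Derivation:
step 1: append 21 -> window=[21] (not full yet)
step 2: append 8 -> window=[21, 8] (not full yet)
step 3: append 77 -> window=[21, 8, 77] (not full yet)
step 4: append 28 -> window=[21, 8, 77, 28] -> max=77
step 5: append 2 -> window=[8, 77, 28, 2] -> max=77
step 6: append 33 -> window=[77, 28, 2, 33] -> max=77
step 7: append 27 -> window=[28, 2, 33, 27] -> max=33
step 8: append 51 -> window=[2, 33, 27, 51] -> max=51
step 9: append 24 -> window=[33, 27, 51, 24] -> max=51
step 10: append 50 -> window=[27, 51, 24, 50] -> max=51
step 11: append 57 -> window=[51, 24, 50, 57] -> max=57
step 12: append 74 -> window=[24, 50, 57, 74] -> max=74
step 13: append 47 -> window=[50, 57, 74, 47] -> max=74
step 14: append 9 -> window=[57, 74, 47, 9] -> max=74
step 15: append 54 -> window=[74, 47, 9, 54] -> max=74
step 16: append 0 -> window=[47, 9, 54, 0] -> max=54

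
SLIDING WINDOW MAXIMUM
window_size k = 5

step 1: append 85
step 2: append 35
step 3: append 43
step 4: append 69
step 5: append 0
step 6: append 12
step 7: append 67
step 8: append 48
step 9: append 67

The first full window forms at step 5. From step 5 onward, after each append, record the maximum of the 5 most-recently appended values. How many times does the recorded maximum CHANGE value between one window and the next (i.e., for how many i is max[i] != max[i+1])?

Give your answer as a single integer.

Answer: 2

Derivation:
step 1: append 85 -> window=[85] (not full yet)
step 2: append 35 -> window=[85, 35] (not full yet)
step 3: append 43 -> window=[85, 35, 43] (not full yet)
step 4: append 69 -> window=[85, 35, 43, 69] (not full yet)
step 5: append 0 -> window=[85, 35, 43, 69, 0] -> max=85
step 6: append 12 -> window=[35, 43, 69, 0, 12] -> max=69
step 7: append 67 -> window=[43, 69, 0, 12, 67] -> max=69
step 8: append 48 -> window=[69, 0, 12, 67, 48] -> max=69
step 9: append 67 -> window=[0, 12, 67, 48, 67] -> max=67
Recorded maximums: 85 69 69 69 67
Changes between consecutive maximums: 2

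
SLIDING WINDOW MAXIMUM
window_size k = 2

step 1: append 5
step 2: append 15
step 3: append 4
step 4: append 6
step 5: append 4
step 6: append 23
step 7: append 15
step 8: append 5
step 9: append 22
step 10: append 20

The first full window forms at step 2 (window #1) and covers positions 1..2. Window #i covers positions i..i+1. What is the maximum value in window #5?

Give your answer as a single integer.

step 1: append 5 -> window=[5] (not full yet)
step 2: append 15 -> window=[5, 15] -> max=15
step 3: append 4 -> window=[15, 4] -> max=15
step 4: append 6 -> window=[4, 6] -> max=6
step 5: append 4 -> window=[6, 4] -> max=6
step 6: append 23 -> window=[4, 23] -> max=23
Window #5 max = 23

Answer: 23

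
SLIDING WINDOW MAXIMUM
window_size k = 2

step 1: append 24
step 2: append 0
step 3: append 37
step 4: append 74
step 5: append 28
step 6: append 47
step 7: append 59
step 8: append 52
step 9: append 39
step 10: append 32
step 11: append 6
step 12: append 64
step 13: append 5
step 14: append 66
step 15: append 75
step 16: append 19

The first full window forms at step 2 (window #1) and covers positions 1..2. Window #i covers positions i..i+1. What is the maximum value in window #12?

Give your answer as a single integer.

Answer: 64

Derivation:
step 1: append 24 -> window=[24] (not full yet)
step 2: append 0 -> window=[24, 0] -> max=24
step 3: append 37 -> window=[0, 37] -> max=37
step 4: append 74 -> window=[37, 74] -> max=74
step 5: append 28 -> window=[74, 28] -> max=74
step 6: append 47 -> window=[28, 47] -> max=47
step 7: append 59 -> window=[47, 59] -> max=59
step 8: append 52 -> window=[59, 52] -> max=59
step 9: append 39 -> window=[52, 39] -> max=52
step 10: append 32 -> window=[39, 32] -> max=39
step 11: append 6 -> window=[32, 6] -> max=32
step 12: append 64 -> window=[6, 64] -> max=64
step 13: append 5 -> window=[64, 5] -> max=64
Window #12 max = 64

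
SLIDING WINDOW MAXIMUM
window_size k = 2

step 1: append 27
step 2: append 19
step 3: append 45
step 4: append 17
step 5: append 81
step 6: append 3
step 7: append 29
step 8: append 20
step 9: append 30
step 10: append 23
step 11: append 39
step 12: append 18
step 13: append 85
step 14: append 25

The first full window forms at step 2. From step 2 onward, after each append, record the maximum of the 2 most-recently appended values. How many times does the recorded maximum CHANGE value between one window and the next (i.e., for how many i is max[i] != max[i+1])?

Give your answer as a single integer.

Answer: 6

Derivation:
step 1: append 27 -> window=[27] (not full yet)
step 2: append 19 -> window=[27, 19] -> max=27
step 3: append 45 -> window=[19, 45] -> max=45
step 4: append 17 -> window=[45, 17] -> max=45
step 5: append 81 -> window=[17, 81] -> max=81
step 6: append 3 -> window=[81, 3] -> max=81
step 7: append 29 -> window=[3, 29] -> max=29
step 8: append 20 -> window=[29, 20] -> max=29
step 9: append 30 -> window=[20, 30] -> max=30
step 10: append 23 -> window=[30, 23] -> max=30
step 11: append 39 -> window=[23, 39] -> max=39
step 12: append 18 -> window=[39, 18] -> max=39
step 13: append 85 -> window=[18, 85] -> max=85
step 14: append 25 -> window=[85, 25] -> max=85
Recorded maximums: 27 45 45 81 81 29 29 30 30 39 39 85 85
Changes between consecutive maximums: 6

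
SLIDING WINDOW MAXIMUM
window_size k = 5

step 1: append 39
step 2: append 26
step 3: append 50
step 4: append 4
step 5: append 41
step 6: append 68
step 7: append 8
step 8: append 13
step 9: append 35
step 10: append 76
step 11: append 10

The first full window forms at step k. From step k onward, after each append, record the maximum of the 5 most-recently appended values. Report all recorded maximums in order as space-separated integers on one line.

Answer: 50 68 68 68 68 76 76

Derivation:
step 1: append 39 -> window=[39] (not full yet)
step 2: append 26 -> window=[39, 26] (not full yet)
step 3: append 50 -> window=[39, 26, 50] (not full yet)
step 4: append 4 -> window=[39, 26, 50, 4] (not full yet)
step 5: append 41 -> window=[39, 26, 50, 4, 41] -> max=50
step 6: append 68 -> window=[26, 50, 4, 41, 68] -> max=68
step 7: append 8 -> window=[50, 4, 41, 68, 8] -> max=68
step 8: append 13 -> window=[4, 41, 68, 8, 13] -> max=68
step 9: append 35 -> window=[41, 68, 8, 13, 35] -> max=68
step 10: append 76 -> window=[68, 8, 13, 35, 76] -> max=76
step 11: append 10 -> window=[8, 13, 35, 76, 10] -> max=76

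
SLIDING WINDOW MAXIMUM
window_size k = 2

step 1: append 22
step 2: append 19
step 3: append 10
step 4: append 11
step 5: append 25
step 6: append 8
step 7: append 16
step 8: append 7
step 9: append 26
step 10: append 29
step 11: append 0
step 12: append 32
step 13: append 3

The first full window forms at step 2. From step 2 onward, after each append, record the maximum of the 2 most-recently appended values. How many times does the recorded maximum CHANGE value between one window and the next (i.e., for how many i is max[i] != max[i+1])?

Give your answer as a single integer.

step 1: append 22 -> window=[22] (not full yet)
step 2: append 19 -> window=[22, 19] -> max=22
step 3: append 10 -> window=[19, 10] -> max=19
step 4: append 11 -> window=[10, 11] -> max=11
step 5: append 25 -> window=[11, 25] -> max=25
step 6: append 8 -> window=[25, 8] -> max=25
step 7: append 16 -> window=[8, 16] -> max=16
step 8: append 7 -> window=[16, 7] -> max=16
step 9: append 26 -> window=[7, 26] -> max=26
step 10: append 29 -> window=[26, 29] -> max=29
step 11: append 0 -> window=[29, 0] -> max=29
step 12: append 32 -> window=[0, 32] -> max=32
step 13: append 3 -> window=[32, 3] -> max=32
Recorded maximums: 22 19 11 25 25 16 16 26 29 29 32 32
Changes between consecutive maximums: 7

Answer: 7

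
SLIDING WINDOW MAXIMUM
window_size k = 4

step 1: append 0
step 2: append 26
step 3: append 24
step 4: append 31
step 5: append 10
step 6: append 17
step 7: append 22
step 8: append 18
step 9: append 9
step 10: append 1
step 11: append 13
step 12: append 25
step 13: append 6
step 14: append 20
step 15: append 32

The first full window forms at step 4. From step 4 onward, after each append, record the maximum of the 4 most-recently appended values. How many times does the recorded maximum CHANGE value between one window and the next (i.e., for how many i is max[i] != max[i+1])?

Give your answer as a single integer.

step 1: append 0 -> window=[0] (not full yet)
step 2: append 26 -> window=[0, 26] (not full yet)
step 3: append 24 -> window=[0, 26, 24] (not full yet)
step 4: append 31 -> window=[0, 26, 24, 31] -> max=31
step 5: append 10 -> window=[26, 24, 31, 10] -> max=31
step 6: append 17 -> window=[24, 31, 10, 17] -> max=31
step 7: append 22 -> window=[31, 10, 17, 22] -> max=31
step 8: append 18 -> window=[10, 17, 22, 18] -> max=22
step 9: append 9 -> window=[17, 22, 18, 9] -> max=22
step 10: append 1 -> window=[22, 18, 9, 1] -> max=22
step 11: append 13 -> window=[18, 9, 1, 13] -> max=18
step 12: append 25 -> window=[9, 1, 13, 25] -> max=25
step 13: append 6 -> window=[1, 13, 25, 6] -> max=25
step 14: append 20 -> window=[13, 25, 6, 20] -> max=25
step 15: append 32 -> window=[25, 6, 20, 32] -> max=32
Recorded maximums: 31 31 31 31 22 22 22 18 25 25 25 32
Changes between consecutive maximums: 4

Answer: 4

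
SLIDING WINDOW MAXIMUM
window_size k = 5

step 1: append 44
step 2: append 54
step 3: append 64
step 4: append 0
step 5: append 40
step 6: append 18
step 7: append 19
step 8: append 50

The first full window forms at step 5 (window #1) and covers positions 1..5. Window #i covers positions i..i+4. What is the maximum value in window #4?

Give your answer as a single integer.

step 1: append 44 -> window=[44] (not full yet)
step 2: append 54 -> window=[44, 54] (not full yet)
step 3: append 64 -> window=[44, 54, 64] (not full yet)
step 4: append 0 -> window=[44, 54, 64, 0] (not full yet)
step 5: append 40 -> window=[44, 54, 64, 0, 40] -> max=64
step 6: append 18 -> window=[54, 64, 0, 40, 18] -> max=64
step 7: append 19 -> window=[64, 0, 40, 18, 19] -> max=64
step 8: append 50 -> window=[0, 40, 18, 19, 50] -> max=50
Window #4 max = 50

Answer: 50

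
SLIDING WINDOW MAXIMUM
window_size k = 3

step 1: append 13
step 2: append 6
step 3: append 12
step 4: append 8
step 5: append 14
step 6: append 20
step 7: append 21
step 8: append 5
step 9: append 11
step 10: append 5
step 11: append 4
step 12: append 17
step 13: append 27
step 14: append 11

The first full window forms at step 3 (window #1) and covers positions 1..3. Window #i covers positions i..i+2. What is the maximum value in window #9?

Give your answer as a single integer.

Answer: 11

Derivation:
step 1: append 13 -> window=[13] (not full yet)
step 2: append 6 -> window=[13, 6] (not full yet)
step 3: append 12 -> window=[13, 6, 12] -> max=13
step 4: append 8 -> window=[6, 12, 8] -> max=12
step 5: append 14 -> window=[12, 8, 14] -> max=14
step 6: append 20 -> window=[8, 14, 20] -> max=20
step 7: append 21 -> window=[14, 20, 21] -> max=21
step 8: append 5 -> window=[20, 21, 5] -> max=21
step 9: append 11 -> window=[21, 5, 11] -> max=21
step 10: append 5 -> window=[5, 11, 5] -> max=11
step 11: append 4 -> window=[11, 5, 4] -> max=11
Window #9 max = 11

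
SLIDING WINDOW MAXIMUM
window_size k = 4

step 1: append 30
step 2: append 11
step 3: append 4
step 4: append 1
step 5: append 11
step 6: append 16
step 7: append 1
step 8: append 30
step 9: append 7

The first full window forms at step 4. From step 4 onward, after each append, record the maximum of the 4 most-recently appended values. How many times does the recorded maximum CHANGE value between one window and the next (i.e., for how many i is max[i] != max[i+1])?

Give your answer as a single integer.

step 1: append 30 -> window=[30] (not full yet)
step 2: append 11 -> window=[30, 11] (not full yet)
step 3: append 4 -> window=[30, 11, 4] (not full yet)
step 4: append 1 -> window=[30, 11, 4, 1] -> max=30
step 5: append 11 -> window=[11, 4, 1, 11] -> max=11
step 6: append 16 -> window=[4, 1, 11, 16] -> max=16
step 7: append 1 -> window=[1, 11, 16, 1] -> max=16
step 8: append 30 -> window=[11, 16, 1, 30] -> max=30
step 9: append 7 -> window=[16, 1, 30, 7] -> max=30
Recorded maximums: 30 11 16 16 30 30
Changes between consecutive maximums: 3

Answer: 3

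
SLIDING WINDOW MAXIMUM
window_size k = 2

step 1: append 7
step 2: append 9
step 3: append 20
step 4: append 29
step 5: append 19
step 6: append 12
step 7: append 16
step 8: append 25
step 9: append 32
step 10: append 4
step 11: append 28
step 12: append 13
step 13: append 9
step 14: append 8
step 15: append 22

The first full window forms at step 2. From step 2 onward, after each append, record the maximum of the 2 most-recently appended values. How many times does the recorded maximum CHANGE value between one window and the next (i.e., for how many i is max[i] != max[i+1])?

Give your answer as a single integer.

step 1: append 7 -> window=[7] (not full yet)
step 2: append 9 -> window=[7, 9] -> max=9
step 3: append 20 -> window=[9, 20] -> max=20
step 4: append 29 -> window=[20, 29] -> max=29
step 5: append 19 -> window=[29, 19] -> max=29
step 6: append 12 -> window=[19, 12] -> max=19
step 7: append 16 -> window=[12, 16] -> max=16
step 8: append 25 -> window=[16, 25] -> max=25
step 9: append 32 -> window=[25, 32] -> max=32
step 10: append 4 -> window=[32, 4] -> max=32
step 11: append 28 -> window=[4, 28] -> max=28
step 12: append 13 -> window=[28, 13] -> max=28
step 13: append 9 -> window=[13, 9] -> max=13
step 14: append 8 -> window=[9, 8] -> max=9
step 15: append 22 -> window=[8, 22] -> max=22
Recorded maximums: 9 20 29 29 19 16 25 32 32 28 28 13 9 22
Changes between consecutive maximums: 10

Answer: 10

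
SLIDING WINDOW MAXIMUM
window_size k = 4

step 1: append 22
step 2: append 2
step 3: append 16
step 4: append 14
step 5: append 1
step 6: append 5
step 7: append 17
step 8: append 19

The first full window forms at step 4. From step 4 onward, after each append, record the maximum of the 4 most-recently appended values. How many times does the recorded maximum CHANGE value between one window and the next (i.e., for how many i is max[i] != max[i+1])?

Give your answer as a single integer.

step 1: append 22 -> window=[22] (not full yet)
step 2: append 2 -> window=[22, 2] (not full yet)
step 3: append 16 -> window=[22, 2, 16] (not full yet)
step 4: append 14 -> window=[22, 2, 16, 14] -> max=22
step 5: append 1 -> window=[2, 16, 14, 1] -> max=16
step 6: append 5 -> window=[16, 14, 1, 5] -> max=16
step 7: append 17 -> window=[14, 1, 5, 17] -> max=17
step 8: append 19 -> window=[1, 5, 17, 19] -> max=19
Recorded maximums: 22 16 16 17 19
Changes between consecutive maximums: 3

Answer: 3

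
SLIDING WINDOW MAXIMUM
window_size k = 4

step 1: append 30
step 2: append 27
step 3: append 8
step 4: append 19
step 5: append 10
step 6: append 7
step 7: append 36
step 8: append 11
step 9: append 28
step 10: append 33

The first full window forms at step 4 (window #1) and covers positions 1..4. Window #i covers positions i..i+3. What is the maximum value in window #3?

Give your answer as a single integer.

step 1: append 30 -> window=[30] (not full yet)
step 2: append 27 -> window=[30, 27] (not full yet)
step 3: append 8 -> window=[30, 27, 8] (not full yet)
step 4: append 19 -> window=[30, 27, 8, 19] -> max=30
step 5: append 10 -> window=[27, 8, 19, 10] -> max=27
step 6: append 7 -> window=[8, 19, 10, 7] -> max=19
Window #3 max = 19

Answer: 19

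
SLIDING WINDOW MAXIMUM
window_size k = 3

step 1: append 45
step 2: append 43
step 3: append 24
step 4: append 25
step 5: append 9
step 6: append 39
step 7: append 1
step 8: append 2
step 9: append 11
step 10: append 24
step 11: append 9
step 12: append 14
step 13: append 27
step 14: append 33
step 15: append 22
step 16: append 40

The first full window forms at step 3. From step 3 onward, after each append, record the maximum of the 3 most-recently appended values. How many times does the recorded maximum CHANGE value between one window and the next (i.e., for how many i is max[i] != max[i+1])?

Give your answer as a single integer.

Answer: 8

Derivation:
step 1: append 45 -> window=[45] (not full yet)
step 2: append 43 -> window=[45, 43] (not full yet)
step 3: append 24 -> window=[45, 43, 24] -> max=45
step 4: append 25 -> window=[43, 24, 25] -> max=43
step 5: append 9 -> window=[24, 25, 9] -> max=25
step 6: append 39 -> window=[25, 9, 39] -> max=39
step 7: append 1 -> window=[9, 39, 1] -> max=39
step 8: append 2 -> window=[39, 1, 2] -> max=39
step 9: append 11 -> window=[1, 2, 11] -> max=11
step 10: append 24 -> window=[2, 11, 24] -> max=24
step 11: append 9 -> window=[11, 24, 9] -> max=24
step 12: append 14 -> window=[24, 9, 14] -> max=24
step 13: append 27 -> window=[9, 14, 27] -> max=27
step 14: append 33 -> window=[14, 27, 33] -> max=33
step 15: append 22 -> window=[27, 33, 22] -> max=33
step 16: append 40 -> window=[33, 22, 40] -> max=40
Recorded maximums: 45 43 25 39 39 39 11 24 24 24 27 33 33 40
Changes between consecutive maximums: 8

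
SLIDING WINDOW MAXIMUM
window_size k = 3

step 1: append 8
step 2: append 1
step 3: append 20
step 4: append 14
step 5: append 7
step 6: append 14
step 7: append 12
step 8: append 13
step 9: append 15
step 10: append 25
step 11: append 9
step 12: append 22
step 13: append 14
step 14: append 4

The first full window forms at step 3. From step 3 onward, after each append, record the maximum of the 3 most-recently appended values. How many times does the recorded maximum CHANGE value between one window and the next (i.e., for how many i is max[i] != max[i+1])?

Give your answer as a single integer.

step 1: append 8 -> window=[8] (not full yet)
step 2: append 1 -> window=[8, 1] (not full yet)
step 3: append 20 -> window=[8, 1, 20] -> max=20
step 4: append 14 -> window=[1, 20, 14] -> max=20
step 5: append 7 -> window=[20, 14, 7] -> max=20
step 6: append 14 -> window=[14, 7, 14] -> max=14
step 7: append 12 -> window=[7, 14, 12] -> max=14
step 8: append 13 -> window=[14, 12, 13] -> max=14
step 9: append 15 -> window=[12, 13, 15] -> max=15
step 10: append 25 -> window=[13, 15, 25] -> max=25
step 11: append 9 -> window=[15, 25, 9] -> max=25
step 12: append 22 -> window=[25, 9, 22] -> max=25
step 13: append 14 -> window=[9, 22, 14] -> max=22
step 14: append 4 -> window=[22, 14, 4] -> max=22
Recorded maximums: 20 20 20 14 14 14 15 25 25 25 22 22
Changes between consecutive maximums: 4

Answer: 4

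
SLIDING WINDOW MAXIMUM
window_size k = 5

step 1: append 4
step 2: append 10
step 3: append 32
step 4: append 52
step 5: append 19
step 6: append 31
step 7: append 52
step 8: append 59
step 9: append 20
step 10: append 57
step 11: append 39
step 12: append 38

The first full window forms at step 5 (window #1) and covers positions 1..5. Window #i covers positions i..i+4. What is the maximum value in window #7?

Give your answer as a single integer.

step 1: append 4 -> window=[4] (not full yet)
step 2: append 10 -> window=[4, 10] (not full yet)
step 3: append 32 -> window=[4, 10, 32] (not full yet)
step 4: append 52 -> window=[4, 10, 32, 52] (not full yet)
step 5: append 19 -> window=[4, 10, 32, 52, 19] -> max=52
step 6: append 31 -> window=[10, 32, 52, 19, 31] -> max=52
step 7: append 52 -> window=[32, 52, 19, 31, 52] -> max=52
step 8: append 59 -> window=[52, 19, 31, 52, 59] -> max=59
step 9: append 20 -> window=[19, 31, 52, 59, 20] -> max=59
step 10: append 57 -> window=[31, 52, 59, 20, 57] -> max=59
step 11: append 39 -> window=[52, 59, 20, 57, 39] -> max=59
Window #7 max = 59

Answer: 59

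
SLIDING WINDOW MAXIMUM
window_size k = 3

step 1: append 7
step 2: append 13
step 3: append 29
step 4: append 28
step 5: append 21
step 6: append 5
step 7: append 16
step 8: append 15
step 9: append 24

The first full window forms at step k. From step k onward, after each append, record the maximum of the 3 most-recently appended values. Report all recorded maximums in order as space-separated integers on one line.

Answer: 29 29 29 28 21 16 24

Derivation:
step 1: append 7 -> window=[7] (not full yet)
step 2: append 13 -> window=[7, 13] (not full yet)
step 3: append 29 -> window=[7, 13, 29] -> max=29
step 4: append 28 -> window=[13, 29, 28] -> max=29
step 5: append 21 -> window=[29, 28, 21] -> max=29
step 6: append 5 -> window=[28, 21, 5] -> max=28
step 7: append 16 -> window=[21, 5, 16] -> max=21
step 8: append 15 -> window=[5, 16, 15] -> max=16
step 9: append 24 -> window=[16, 15, 24] -> max=24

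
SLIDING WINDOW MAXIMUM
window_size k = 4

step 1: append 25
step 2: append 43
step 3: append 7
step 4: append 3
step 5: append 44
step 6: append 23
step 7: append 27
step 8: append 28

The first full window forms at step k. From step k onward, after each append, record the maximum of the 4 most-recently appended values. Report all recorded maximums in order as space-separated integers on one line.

step 1: append 25 -> window=[25] (not full yet)
step 2: append 43 -> window=[25, 43] (not full yet)
step 3: append 7 -> window=[25, 43, 7] (not full yet)
step 4: append 3 -> window=[25, 43, 7, 3] -> max=43
step 5: append 44 -> window=[43, 7, 3, 44] -> max=44
step 6: append 23 -> window=[7, 3, 44, 23] -> max=44
step 7: append 27 -> window=[3, 44, 23, 27] -> max=44
step 8: append 28 -> window=[44, 23, 27, 28] -> max=44

Answer: 43 44 44 44 44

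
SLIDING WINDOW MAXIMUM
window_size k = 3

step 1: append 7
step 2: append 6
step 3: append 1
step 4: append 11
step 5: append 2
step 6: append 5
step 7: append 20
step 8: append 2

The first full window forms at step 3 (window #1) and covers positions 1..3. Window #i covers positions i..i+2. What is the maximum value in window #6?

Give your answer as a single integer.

step 1: append 7 -> window=[7] (not full yet)
step 2: append 6 -> window=[7, 6] (not full yet)
step 3: append 1 -> window=[7, 6, 1] -> max=7
step 4: append 11 -> window=[6, 1, 11] -> max=11
step 5: append 2 -> window=[1, 11, 2] -> max=11
step 6: append 5 -> window=[11, 2, 5] -> max=11
step 7: append 20 -> window=[2, 5, 20] -> max=20
step 8: append 2 -> window=[5, 20, 2] -> max=20
Window #6 max = 20

Answer: 20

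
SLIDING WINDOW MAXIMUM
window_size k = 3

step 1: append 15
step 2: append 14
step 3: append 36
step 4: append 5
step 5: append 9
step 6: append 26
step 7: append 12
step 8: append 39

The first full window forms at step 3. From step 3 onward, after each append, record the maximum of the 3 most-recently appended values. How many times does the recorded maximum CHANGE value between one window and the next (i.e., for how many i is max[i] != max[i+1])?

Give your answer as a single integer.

Answer: 2

Derivation:
step 1: append 15 -> window=[15] (not full yet)
step 2: append 14 -> window=[15, 14] (not full yet)
step 3: append 36 -> window=[15, 14, 36] -> max=36
step 4: append 5 -> window=[14, 36, 5] -> max=36
step 5: append 9 -> window=[36, 5, 9] -> max=36
step 6: append 26 -> window=[5, 9, 26] -> max=26
step 7: append 12 -> window=[9, 26, 12] -> max=26
step 8: append 39 -> window=[26, 12, 39] -> max=39
Recorded maximums: 36 36 36 26 26 39
Changes between consecutive maximums: 2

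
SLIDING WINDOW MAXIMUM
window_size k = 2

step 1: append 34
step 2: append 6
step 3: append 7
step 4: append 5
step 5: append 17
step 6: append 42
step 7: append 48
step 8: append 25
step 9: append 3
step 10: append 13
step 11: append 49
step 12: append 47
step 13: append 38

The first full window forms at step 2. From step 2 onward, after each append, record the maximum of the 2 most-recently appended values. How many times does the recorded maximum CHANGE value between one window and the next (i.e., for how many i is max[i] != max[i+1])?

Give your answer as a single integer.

Answer: 8

Derivation:
step 1: append 34 -> window=[34] (not full yet)
step 2: append 6 -> window=[34, 6] -> max=34
step 3: append 7 -> window=[6, 7] -> max=7
step 4: append 5 -> window=[7, 5] -> max=7
step 5: append 17 -> window=[5, 17] -> max=17
step 6: append 42 -> window=[17, 42] -> max=42
step 7: append 48 -> window=[42, 48] -> max=48
step 8: append 25 -> window=[48, 25] -> max=48
step 9: append 3 -> window=[25, 3] -> max=25
step 10: append 13 -> window=[3, 13] -> max=13
step 11: append 49 -> window=[13, 49] -> max=49
step 12: append 47 -> window=[49, 47] -> max=49
step 13: append 38 -> window=[47, 38] -> max=47
Recorded maximums: 34 7 7 17 42 48 48 25 13 49 49 47
Changes between consecutive maximums: 8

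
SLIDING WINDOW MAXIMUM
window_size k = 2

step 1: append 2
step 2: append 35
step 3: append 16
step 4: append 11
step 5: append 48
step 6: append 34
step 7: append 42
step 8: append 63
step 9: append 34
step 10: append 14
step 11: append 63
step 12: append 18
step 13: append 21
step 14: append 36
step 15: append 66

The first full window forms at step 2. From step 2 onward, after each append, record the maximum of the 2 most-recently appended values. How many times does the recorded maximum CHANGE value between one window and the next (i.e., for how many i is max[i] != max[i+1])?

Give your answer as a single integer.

step 1: append 2 -> window=[2] (not full yet)
step 2: append 35 -> window=[2, 35] -> max=35
step 3: append 16 -> window=[35, 16] -> max=35
step 4: append 11 -> window=[16, 11] -> max=16
step 5: append 48 -> window=[11, 48] -> max=48
step 6: append 34 -> window=[48, 34] -> max=48
step 7: append 42 -> window=[34, 42] -> max=42
step 8: append 63 -> window=[42, 63] -> max=63
step 9: append 34 -> window=[63, 34] -> max=63
step 10: append 14 -> window=[34, 14] -> max=34
step 11: append 63 -> window=[14, 63] -> max=63
step 12: append 18 -> window=[63, 18] -> max=63
step 13: append 21 -> window=[18, 21] -> max=21
step 14: append 36 -> window=[21, 36] -> max=36
step 15: append 66 -> window=[36, 66] -> max=66
Recorded maximums: 35 35 16 48 48 42 63 63 34 63 63 21 36 66
Changes between consecutive maximums: 9

Answer: 9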